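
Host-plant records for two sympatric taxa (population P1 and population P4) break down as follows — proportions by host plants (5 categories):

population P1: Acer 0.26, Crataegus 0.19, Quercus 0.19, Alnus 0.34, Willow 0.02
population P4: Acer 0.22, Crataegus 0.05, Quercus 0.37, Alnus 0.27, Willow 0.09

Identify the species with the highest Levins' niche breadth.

Σp_P1ᵢ² = 0.26² + 0.19² + 0.19² + 0.34² + 0.02² = 0.0676 + 0.0361 + 0.0361 + 0.1156 + 0.0004 = 0.2558
B_P1 = 1 / 0.2558 = 3.9093
Σp_P4ᵢ² = 0.22² + 0.05² + 0.37² + 0.27² + 0.09² = 0.0484 + 0.0025 + 0.1369 + 0.0729 + 0.0081 = 0.2688
B_P4 = 1 / 0.2688 = 3.7202
Highest B → broadest niche (most generalist): population P1 (B = 3.91).

population P1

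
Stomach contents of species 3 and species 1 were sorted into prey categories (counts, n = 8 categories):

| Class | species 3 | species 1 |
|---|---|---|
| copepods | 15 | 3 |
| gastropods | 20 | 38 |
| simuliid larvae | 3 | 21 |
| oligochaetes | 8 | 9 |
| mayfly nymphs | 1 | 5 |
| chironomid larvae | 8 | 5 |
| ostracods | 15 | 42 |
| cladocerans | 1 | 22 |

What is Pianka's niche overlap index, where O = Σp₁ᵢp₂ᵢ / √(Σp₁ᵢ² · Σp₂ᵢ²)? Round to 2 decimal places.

0.80

Proportions for species 3 (n=71): 15/71=0.2113, 20/71=0.2817, 3/71=0.0423, 8/71=0.1127, 1/71=0.0141, 8/71=0.1127, 15/71=0.2113, 1/71=0.0141
Proportions for species 1 (n=145): 3/145=0.0207, 38/145=0.2621, 21/145=0.1448, 9/145=0.0621, 5/145=0.0345, 5/145=0.0345, 42/145=0.2897, 22/145=0.1517
Σ p₁ᵢp₂ᵢ = 0.004374 + 0.073834 + 0.006125 + 0.006999 + 0.000486 + 0.003888 + 0.061214 + 0.002139 = 0.159059
Σp_1ᵢ² = 0.2113² + 0.2817² + 0.0423² + 0.1127² + 0.0141² + 0.1127² + 0.2113² + 0.0141² = 0.044648 + 0.079355 + 0.001789 + 0.012701 + 0.000199 + 0.012701 + 0.044648 + 0.000199 = 0.196240
Σp_2ᵢ² = 0.0207² + 0.2621² + 0.1448² + 0.0621² + 0.0345² + 0.0345² + 0.2897² + 0.1517² = 0.000428 + 0.068696 + 0.020967 + 0.003856 + 0.001190 + 0.001190 + 0.083926 + 0.023013 = 0.203266
O = 0.159059 / √(0.196240 × 0.203266) = 0.159059 / 0.1997221 = 0.7964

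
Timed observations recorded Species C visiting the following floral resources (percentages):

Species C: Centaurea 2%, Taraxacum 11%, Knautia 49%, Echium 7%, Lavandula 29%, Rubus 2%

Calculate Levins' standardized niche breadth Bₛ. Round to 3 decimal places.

Convert percentages to proportions (divide by 100).
Σpᵢ² = 0.02² + 0.11² + 0.49² + 0.07² + 0.29² + 0.02² = 0.0004 + 0.0121 + 0.2401 + 0.0049 + 0.0841 + 0.0004 = 0.3420
B = 1 / 0.3420 = 2.92398
Bₛ = (B − 1)/(n − 1) = (2.92398 − 1)/(6 − 1) = 1.92398/5 = 0.38480

0.385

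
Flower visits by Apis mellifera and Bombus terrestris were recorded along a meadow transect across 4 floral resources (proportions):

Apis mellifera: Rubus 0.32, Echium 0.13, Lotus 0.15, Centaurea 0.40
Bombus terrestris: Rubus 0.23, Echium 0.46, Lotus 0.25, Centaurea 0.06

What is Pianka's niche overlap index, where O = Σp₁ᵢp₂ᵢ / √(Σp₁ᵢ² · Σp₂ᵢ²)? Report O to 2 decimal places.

Σ p₁ᵢp₂ᵢ = 0.0736 + 0.0598 + 0.0375 + 0.0240 = 0.1949
Σp_1ᵢ² = 0.32² + 0.13² + 0.15² + 0.40² = 0.1024 + 0.0169 + 0.0225 + 0.1600 = 0.3018
Σp_2ᵢ² = 0.23² + 0.46² + 0.25² + 0.06² = 0.0529 + 0.2116 + 0.0625 + 0.0036 = 0.3306
O = 0.1949 / √(0.3018 × 0.3306) = 0.1949 / 0.31587 = 0.6170

0.62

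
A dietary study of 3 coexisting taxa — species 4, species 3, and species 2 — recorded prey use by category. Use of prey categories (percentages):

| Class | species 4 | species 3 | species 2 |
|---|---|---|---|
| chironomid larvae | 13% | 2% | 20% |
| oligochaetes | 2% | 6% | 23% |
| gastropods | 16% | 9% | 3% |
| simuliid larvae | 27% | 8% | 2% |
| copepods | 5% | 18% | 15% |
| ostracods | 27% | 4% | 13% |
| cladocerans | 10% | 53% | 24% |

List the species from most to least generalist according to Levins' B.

Convert percentages to proportions (divide by 100).
Σp_4ᵢ² = 0.13² + 0.02² + 0.16² + 0.27² + 0.05² + 0.27² + 0.10² = 0.0169 + 0.0004 + 0.0256 + 0.0729 + 0.0025 + 0.0729 + 0.0100 = 0.2012
B_4 = 1 / 0.2012 = 4.9702
Σp_3ᵢ² = 0.02² + 0.06² + 0.09² + 0.08² + 0.18² + 0.04² + 0.53² = 0.0004 + 0.0036 + 0.0081 + 0.0064 + 0.0324 + 0.0016 + 0.2809 = 0.3334
B_3 = 1 / 0.3334 = 2.9994
Σp_2ᵢ² = 0.20² + 0.23² + 0.03² + 0.02² + 0.15² + 0.13² + 0.24² = 0.0400 + 0.0529 + 0.0009 + 0.0004 + 0.0225 + 0.0169 + 0.0576 = 0.1912
B_2 = 1 / 0.1912 = 5.2301
Ranking by B (broadest → narrowest): species 2 (5.23) > species 4 (4.97) > species 3 (3.00)

species 2 > species 4 > species 3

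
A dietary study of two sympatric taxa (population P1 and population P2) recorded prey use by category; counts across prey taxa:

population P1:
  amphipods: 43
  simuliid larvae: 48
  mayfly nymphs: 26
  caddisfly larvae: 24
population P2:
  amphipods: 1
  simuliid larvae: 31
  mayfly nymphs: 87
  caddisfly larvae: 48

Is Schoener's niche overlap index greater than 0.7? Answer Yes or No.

No

Proportions for population P1 (n=141): 43/141=0.3050, 48/141=0.3404, 26/141=0.1844, 24/141=0.1702
Proportions for population P2 (n=167): 1/167=0.0060, 31/167=0.1856, 87/167=0.5210, 48/167=0.2874
Σ|p₁ᵢ − p₂ᵢ| = 0.2990 + 0.1548 + 0.3366 + 0.1172 = 0.9076
D = 1 − ½ × 0.9076 = 1 − 0.45380 = 0.54620
D = 0.54620 < 0.7 → No.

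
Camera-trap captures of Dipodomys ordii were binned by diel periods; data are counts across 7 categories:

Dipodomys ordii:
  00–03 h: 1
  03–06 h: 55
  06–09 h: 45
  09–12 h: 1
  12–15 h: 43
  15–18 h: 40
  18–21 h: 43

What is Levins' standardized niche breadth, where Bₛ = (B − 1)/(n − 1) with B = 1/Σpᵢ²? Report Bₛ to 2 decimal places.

0.67

Proportions for Dipodomys ordii (n=228): 1/228=0.0044, 55/228=0.2412, 45/228=0.1974, 1/228=0.0044, 43/228=0.1886, 40/228=0.1754, 43/228=0.1886
Σpᵢ² = 0.0044² + 0.2412² + 0.1974² + 0.0044² + 0.1886² + 0.1754² + 0.1886² = 0.000019 + 0.058177 + 0.038967 + 0.000019 + 0.035570 + 0.030765 + 0.035570 = 0.199087
B = 1 / 0.199087 = 5.0229
Bₛ = (B − 1)/(n − 1) = (5.0229 − 1)/(7 − 1) = 4.0229/6 = 0.6705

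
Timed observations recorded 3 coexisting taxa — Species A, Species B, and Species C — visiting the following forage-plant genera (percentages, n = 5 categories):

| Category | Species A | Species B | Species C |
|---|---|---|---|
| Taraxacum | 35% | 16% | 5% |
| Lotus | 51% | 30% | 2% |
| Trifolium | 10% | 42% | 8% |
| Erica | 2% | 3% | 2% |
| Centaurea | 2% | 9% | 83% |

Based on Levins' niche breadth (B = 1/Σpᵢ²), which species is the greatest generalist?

Convert percentages to proportions (divide by 100).
Σp_Aᵢ² = 0.35² + 0.51² + 0.10² + 0.02² + 0.02² = 0.1225 + 0.2601 + 0.0100 + 0.0004 + 0.0004 = 0.3934
B_A = 1 / 0.3934 = 2.5419
Σp_Bᵢ² = 0.16² + 0.30² + 0.42² + 0.03² + 0.09² = 0.0256 + 0.0900 + 0.1764 + 0.0009 + 0.0081 = 0.3010
B_B = 1 / 0.3010 = 3.3223
Σp_Cᵢ² = 0.05² + 0.02² + 0.08² + 0.02² + 0.83² = 0.0025 + 0.0004 + 0.0064 + 0.0004 + 0.6889 = 0.6986
B_C = 1 / 0.6986 = 1.4314
Highest B → broadest niche (most generalist): Species B (B = 3.32).

Species B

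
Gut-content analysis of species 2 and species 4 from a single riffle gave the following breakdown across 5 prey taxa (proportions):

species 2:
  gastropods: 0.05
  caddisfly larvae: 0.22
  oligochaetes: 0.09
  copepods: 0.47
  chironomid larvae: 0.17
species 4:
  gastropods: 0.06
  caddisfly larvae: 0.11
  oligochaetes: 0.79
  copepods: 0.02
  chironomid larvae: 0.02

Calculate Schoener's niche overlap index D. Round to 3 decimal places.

0.290

Σ|p₁ᵢ − p₂ᵢ| = 0.01 + 0.11 + 0.70 + 0.45 + 0.15 = 1.42
D = 1 − ½ × 1.42 = 1 − 0.710 = 0.29000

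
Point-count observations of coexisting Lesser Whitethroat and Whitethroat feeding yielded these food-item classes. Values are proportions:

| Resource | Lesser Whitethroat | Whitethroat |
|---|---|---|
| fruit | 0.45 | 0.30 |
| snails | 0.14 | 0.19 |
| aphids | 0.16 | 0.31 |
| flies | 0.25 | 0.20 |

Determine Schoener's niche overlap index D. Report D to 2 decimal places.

Σ|p₁ᵢ − p₂ᵢ| = 0.15 + 0.05 + 0.15 + 0.05 = 0.40
D = 1 − ½ × 0.40 = 1 − 0.200 = 0.8000

0.80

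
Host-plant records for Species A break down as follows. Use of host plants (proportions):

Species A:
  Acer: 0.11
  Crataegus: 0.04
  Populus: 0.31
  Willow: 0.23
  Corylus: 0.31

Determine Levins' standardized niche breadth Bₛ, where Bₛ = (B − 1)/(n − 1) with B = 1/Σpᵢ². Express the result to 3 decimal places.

0.716

Σpᵢ² = 0.11² + 0.04² + 0.31² + 0.23² + 0.31² = 0.0121 + 0.0016 + 0.0961 + 0.0529 + 0.0961 = 0.2588
B = 1 / 0.2588 = 3.86399
Bₛ = (B − 1)/(n − 1) = (3.86399 − 1)/(5 − 1) = 2.86399/4 = 0.71600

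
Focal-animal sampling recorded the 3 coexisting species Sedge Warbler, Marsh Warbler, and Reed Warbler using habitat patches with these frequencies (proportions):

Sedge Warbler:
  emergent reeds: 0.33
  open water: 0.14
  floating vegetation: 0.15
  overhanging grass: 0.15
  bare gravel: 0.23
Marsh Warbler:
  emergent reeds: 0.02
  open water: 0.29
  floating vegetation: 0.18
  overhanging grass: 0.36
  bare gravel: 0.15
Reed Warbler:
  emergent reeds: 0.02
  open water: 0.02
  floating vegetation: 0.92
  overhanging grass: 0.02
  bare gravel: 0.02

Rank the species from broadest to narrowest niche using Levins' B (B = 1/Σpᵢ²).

Σp_Sedgᵢ² = 0.33² + 0.14² + 0.15² + 0.15² + 0.23² = 0.1089 + 0.0196 + 0.0225 + 0.0225 + 0.0529 = 0.2264
B_Sedg = 1 / 0.2264 = 4.4170
Σp_Marsᵢ² = 0.02² + 0.29² + 0.18² + 0.36² + 0.15² = 0.0004 + 0.0841 + 0.0324 + 0.1296 + 0.0225 = 0.2690
B_Mars = 1 / 0.2690 = 3.7175
Σp_Reedᵢ² = 0.02² + 0.02² + 0.92² + 0.02² + 0.02² = 0.0004 + 0.0004 + 0.8464 + 0.0004 + 0.0004 = 0.8480
B_Reed = 1 / 0.8480 = 1.1792
Ranking by B (broadest → narrowest): Sedge Warbler (4.42) > Marsh Warbler (3.72) > Reed Warbler (1.18)

Sedge Warbler > Marsh Warbler > Reed Warbler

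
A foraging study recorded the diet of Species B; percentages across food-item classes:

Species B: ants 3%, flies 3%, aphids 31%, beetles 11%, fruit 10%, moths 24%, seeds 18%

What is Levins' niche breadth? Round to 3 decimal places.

Convert percentages to proportions (divide by 100).
Σpᵢ² = 0.03² + 0.03² + 0.31² + 0.11² + 0.10² + 0.24² + 0.18² = 0.0009 + 0.0009 + 0.0961 + 0.0121 + 0.0100 + 0.0576 + 0.0324 = 0.2100
B = 1 / 0.2100 = 4.76190

4.762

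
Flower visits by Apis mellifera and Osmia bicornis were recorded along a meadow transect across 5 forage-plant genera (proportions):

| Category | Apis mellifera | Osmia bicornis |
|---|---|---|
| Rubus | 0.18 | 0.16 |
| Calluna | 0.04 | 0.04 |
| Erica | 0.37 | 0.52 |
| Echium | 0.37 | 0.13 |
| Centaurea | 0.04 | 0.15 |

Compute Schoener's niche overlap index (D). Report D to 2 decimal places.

Σ|p₁ᵢ − p₂ᵢ| = 0.02 + 0.00 + 0.15 + 0.24 + 0.11 = 0.52
D = 1 − ½ × 0.52 = 1 − 0.260 = 0.7400

0.74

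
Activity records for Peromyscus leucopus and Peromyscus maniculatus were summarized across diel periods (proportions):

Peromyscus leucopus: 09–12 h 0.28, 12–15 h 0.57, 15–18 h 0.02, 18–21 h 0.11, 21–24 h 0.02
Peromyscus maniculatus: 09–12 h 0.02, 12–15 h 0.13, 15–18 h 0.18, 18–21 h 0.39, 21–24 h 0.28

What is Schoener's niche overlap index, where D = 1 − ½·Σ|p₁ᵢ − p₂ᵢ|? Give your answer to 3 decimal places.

Σ|p₁ᵢ − p₂ᵢ| = 0.26 + 0.44 + 0.16 + 0.28 + 0.26 = 1.40
D = 1 − ½ × 1.40 = 1 − 0.700 = 0.30000

0.300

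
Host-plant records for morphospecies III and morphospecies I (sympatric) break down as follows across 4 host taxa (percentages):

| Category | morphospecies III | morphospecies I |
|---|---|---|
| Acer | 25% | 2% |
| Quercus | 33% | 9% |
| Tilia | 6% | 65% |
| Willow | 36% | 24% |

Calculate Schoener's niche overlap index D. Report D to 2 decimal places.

Convert percentages to proportions (divide by 100).
Σ|p₁ᵢ − p₂ᵢ| = 0.23 + 0.24 + 0.59 + 0.12 = 1.18
D = 1 − ½ × 1.18 = 1 − 0.590 = 0.4100

0.41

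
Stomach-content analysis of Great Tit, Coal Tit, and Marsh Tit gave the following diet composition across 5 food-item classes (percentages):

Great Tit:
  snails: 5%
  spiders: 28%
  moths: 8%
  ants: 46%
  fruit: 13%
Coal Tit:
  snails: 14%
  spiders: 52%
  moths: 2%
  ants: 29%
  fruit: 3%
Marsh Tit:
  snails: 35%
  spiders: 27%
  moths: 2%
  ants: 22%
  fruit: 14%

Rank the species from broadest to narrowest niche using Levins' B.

Marsh Tit > Great Tit > Coal Tit

Convert percentages to proportions (divide by 100).
Σp_Greaᵢ² = 0.05² + 0.28² + 0.08² + 0.46² + 0.13² = 0.0025 + 0.0784 + 0.0064 + 0.2116 + 0.0169 = 0.3158
B_Grea = 1 / 0.3158 = 3.1666
Σp_Coalᵢ² = 0.14² + 0.52² + 0.02² + 0.29² + 0.03² = 0.0196 + 0.2704 + 0.0004 + 0.0841 + 0.0009 = 0.3754
B_Coal = 1 / 0.3754 = 2.6638
Σp_Marsᵢ² = 0.35² + 0.27² + 0.02² + 0.22² + 0.14² = 0.1225 + 0.0729 + 0.0004 + 0.0484 + 0.0196 = 0.2638
B_Mars = 1 / 0.2638 = 3.7908
Ranking by B (broadest → narrowest): Marsh Tit (3.79) > Great Tit (3.17) > Coal Tit (2.66)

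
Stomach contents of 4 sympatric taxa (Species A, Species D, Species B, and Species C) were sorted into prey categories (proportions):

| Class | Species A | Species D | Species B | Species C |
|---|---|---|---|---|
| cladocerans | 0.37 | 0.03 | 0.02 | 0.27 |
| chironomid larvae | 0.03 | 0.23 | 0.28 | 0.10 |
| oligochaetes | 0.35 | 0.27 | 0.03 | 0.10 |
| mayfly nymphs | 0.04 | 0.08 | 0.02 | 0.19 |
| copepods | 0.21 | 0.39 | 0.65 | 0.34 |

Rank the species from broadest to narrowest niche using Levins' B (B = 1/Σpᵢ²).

Σp_Aᵢ² = 0.37² + 0.03² + 0.35² + 0.04² + 0.21² = 0.1369 + 0.0009 + 0.1225 + 0.0016 + 0.0441 = 0.3060
B_A = 1 / 0.3060 = 3.2680
Σp_Dᵢ² = 0.03² + 0.23² + 0.27² + 0.08² + 0.39² = 0.0009 + 0.0529 + 0.0729 + 0.0064 + 0.1521 = 0.2852
B_D = 1 / 0.2852 = 3.5063
Σp_Bᵢ² = 0.02² + 0.28² + 0.03² + 0.02² + 0.65² = 0.0004 + 0.0784 + 0.0009 + 0.0004 + 0.4225 = 0.5026
B_B = 1 / 0.5026 = 1.9897
Σp_Cᵢ² = 0.27² + 0.10² + 0.10² + 0.19² + 0.34² = 0.0729 + 0.0100 + 0.0100 + 0.0361 + 0.1156 = 0.2446
B_C = 1 / 0.2446 = 4.0883
Ranking by B (broadest → narrowest): Species C (4.09) > Species D (3.51) > Species A (3.27) > Species B (1.99)

Species C > Species D > Species A > Species B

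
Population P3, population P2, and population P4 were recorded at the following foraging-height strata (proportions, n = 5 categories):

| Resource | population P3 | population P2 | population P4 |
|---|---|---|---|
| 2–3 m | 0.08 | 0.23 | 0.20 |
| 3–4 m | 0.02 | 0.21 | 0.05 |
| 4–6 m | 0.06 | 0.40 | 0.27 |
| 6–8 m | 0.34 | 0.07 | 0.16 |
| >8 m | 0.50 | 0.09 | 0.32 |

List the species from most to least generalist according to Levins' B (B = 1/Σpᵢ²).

population P4 > population P2 > population P3

Σp_P3ᵢ² = 0.08² + 0.02² + 0.06² + 0.34² + 0.50² = 0.0064 + 0.0004 + 0.0036 + 0.1156 + 0.2500 = 0.3760
B_P3 = 1 / 0.3760 = 2.6596
Σp_P2ᵢ² = 0.23² + 0.21² + 0.40² + 0.07² + 0.09² = 0.0529 + 0.0441 + 0.1600 + 0.0049 + 0.0081 = 0.2700
B_P2 = 1 / 0.2700 = 3.7037
Σp_P4ᵢ² = 0.20² + 0.05² + 0.27² + 0.16² + 0.32² = 0.0400 + 0.0025 + 0.0729 + 0.0256 + 0.1024 = 0.2434
B_P4 = 1 / 0.2434 = 4.1085
Ranking by B (broadest → narrowest): population P4 (4.11) > population P2 (3.70) > population P3 (2.66)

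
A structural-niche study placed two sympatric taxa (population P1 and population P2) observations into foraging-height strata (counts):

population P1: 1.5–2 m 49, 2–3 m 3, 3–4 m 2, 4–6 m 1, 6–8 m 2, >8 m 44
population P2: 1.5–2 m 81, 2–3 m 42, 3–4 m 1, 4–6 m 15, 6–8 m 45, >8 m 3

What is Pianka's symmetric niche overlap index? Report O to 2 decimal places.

0.64

Proportions for population P1 (n=101): 49/101=0.4851, 3/101=0.0297, 2/101=0.0198, 1/101=0.0099, 2/101=0.0198, 44/101=0.4356
Proportions for population P2 (n=187): 81/187=0.4332, 42/187=0.2246, 1/187=0.0053, 15/187=0.0802, 45/187=0.2406, 3/187=0.0160
Σ p₁ᵢp₂ᵢ = 0.210145 + 0.006671 + 0.000105 + 0.000794 + 0.004764 + 0.006970 = 0.229449
Σp_1ᵢ² = 0.4851² + 0.0297² + 0.0198² + 0.0099² + 0.0198² + 0.4356² = 0.235322 + 0.000882 + 0.000392 + 0.000098 + 0.000392 + 0.189747 = 0.426833
Σp_2ᵢ² = 0.4332² + 0.2246² + 0.0053² + 0.0802² + 0.2406² + 0.0160² = 0.187662 + 0.050445 + 0.000028 + 0.006432 + 0.057888 + 0.000256 = 0.302711
O = 0.229449 / √(0.426833 × 0.302711) = 0.229449 / 0.3594538 = 0.6383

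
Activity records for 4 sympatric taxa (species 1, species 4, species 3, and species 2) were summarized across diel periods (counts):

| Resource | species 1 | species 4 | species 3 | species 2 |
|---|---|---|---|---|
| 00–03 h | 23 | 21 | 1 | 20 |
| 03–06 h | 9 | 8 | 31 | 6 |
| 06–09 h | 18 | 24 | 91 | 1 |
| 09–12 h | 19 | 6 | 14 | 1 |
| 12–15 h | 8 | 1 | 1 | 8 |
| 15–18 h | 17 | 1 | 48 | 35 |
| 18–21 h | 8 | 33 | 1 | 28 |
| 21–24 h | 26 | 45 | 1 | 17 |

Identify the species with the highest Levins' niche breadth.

species 1

Proportions for species 1 (n=128): 23/128=0.1797, 9/128=0.0703, 18/128=0.1406, 19/128=0.1484, 8/128=0.0625, 17/128=0.1328, 8/128=0.0625, 26/128=0.2031
Proportions for species 4 (n=139): 21/139=0.1511, 8/139=0.0576, 24/139=0.1727, 6/139=0.0432, 1/139=0.0072, 1/139=0.0072, 33/139=0.2374, 45/139=0.3237
Proportions for species 3 (n=188): 1/188=0.0053, 31/188=0.1649, 91/188=0.4840, 14/188=0.0745, 1/188=0.0053, 48/188=0.2553, 1/188=0.0053, 1/188=0.0053
Proportions for species 2 (n=116): 20/116=0.1724, 6/116=0.0517, 1/116=0.0086, 1/116=0.0086, 8/116=0.0690, 35/116=0.3017, 28/116=0.2414, 17/116=0.1466
Σp_1ᵢ² = 0.1797² + 0.0703² + 0.1406² + 0.1484² + 0.0625² + 0.1328² + 0.0625² + 0.2031² = 0.032292 + 0.004942 + 0.019768 + 0.022023 + 0.003906 + 0.017636 + 0.003906 + 0.041250 = 0.145723
B_1 = 1 / 0.145723 = 6.8623
Σp_4ᵢ² = 0.1511² + 0.0576² + 0.1727² + 0.0432² + 0.0072² + 0.0072² + 0.2374² + 0.3237² = 0.022831 + 0.003318 + 0.029825 + 0.001866 + 0.000052 + 0.000052 + 0.056359 + 0.104782 = 0.219085
B_4 = 1 / 0.219085 = 4.5644
Σp_3ᵢ² = 0.0053² + 0.1649² + 0.4840² + 0.0745² + 0.0053² + 0.2553² + 0.0053² + 0.0053² = 0.000028 + 0.027192 + 0.234256 + 0.005550 + 0.000028 + 0.065178 + 0.000028 + 0.000028 = 0.332288
B_3 = 1 / 0.332288 = 3.0094
Σp_2ᵢ² = 0.1724² + 0.0517² + 0.0086² + 0.0086² + 0.0690² + 0.3017² + 0.2414² + 0.1466² = 0.029722 + 0.002673 + 0.000074 + 0.000074 + 0.004761 + 0.091023 + 0.058274 + 0.021492 = 0.208093
B_2 = 1 / 0.208093 = 4.8055
Highest B → broadest niche (most generalist): species 1 (B = 6.86).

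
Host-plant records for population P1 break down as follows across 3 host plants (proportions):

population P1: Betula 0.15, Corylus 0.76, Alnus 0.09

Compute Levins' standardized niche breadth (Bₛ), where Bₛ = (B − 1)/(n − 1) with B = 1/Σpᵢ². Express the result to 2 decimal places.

0.32

Σpᵢ² = 0.15² + 0.76² + 0.09² = 0.0225 + 0.5776 + 0.0081 = 0.6082
B = 1 / 0.6082 = 1.6442
Bₛ = (B − 1)/(n − 1) = (1.6442 − 1)/(3 − 1) = 0.6442/2 = 0.3221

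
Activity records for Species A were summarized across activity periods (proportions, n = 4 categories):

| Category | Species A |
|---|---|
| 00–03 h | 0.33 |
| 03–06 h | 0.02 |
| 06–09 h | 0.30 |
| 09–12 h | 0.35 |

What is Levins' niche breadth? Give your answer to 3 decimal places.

3.108

Σpᵢ² = 0.33² + 0.02² + 0.30² + 0.35² = 0.1089 + 0.0004 + 0.0900 + 0.1225 = 0.3218
B = 1 / 0.3218 = 3.10752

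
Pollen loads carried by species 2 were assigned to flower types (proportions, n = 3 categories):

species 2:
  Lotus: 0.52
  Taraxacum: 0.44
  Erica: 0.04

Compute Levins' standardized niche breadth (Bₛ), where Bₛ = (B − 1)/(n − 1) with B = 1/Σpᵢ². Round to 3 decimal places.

0.574

Σpᵢ² = 0.52² + 0.44² + 0.04² = 0.2704 + 0.1936 + 0.0016 = 0.4656
B = 1 / 0.4656 = 2.14777
Bₛ = (B − 1)/(n − 1) = (2.14777 − 1)/(3 − 1) = 1.14777/2 = 0.57389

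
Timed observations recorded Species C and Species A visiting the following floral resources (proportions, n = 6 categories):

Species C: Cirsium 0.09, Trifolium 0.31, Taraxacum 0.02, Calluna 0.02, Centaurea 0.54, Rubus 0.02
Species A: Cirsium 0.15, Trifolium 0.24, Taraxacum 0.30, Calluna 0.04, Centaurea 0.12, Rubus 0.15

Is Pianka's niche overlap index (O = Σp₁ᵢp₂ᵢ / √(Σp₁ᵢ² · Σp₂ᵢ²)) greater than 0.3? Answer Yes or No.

Σ p₁ᵢp₂ᵢ = 0.0135 + 0.0744 + 0.0060 + 0.0008 + 0.0648 + 0.0030 = 0.1625
Σp_1ᵢ² = 0.09² + 0.31² + 0.02² + 0.02² + 0.54² + 0.02² = 0.0081 + 0.0961 + 0.0004 + 0.0004 + 0.2916 + 0.0004 = 0.3970
Σp_2ᵢ² = 0.15² + 0.24² + 0.30² + 0.04² + 0.12² + 0.15² = 0.0225 + 0.0576 + 0.0900 + 0.0016 + 0.0144 + 0.0225 = 0.2086
O = 0.1625 / √(0.3970 × 0.2086) = 0.1625 / 0.28777 = 0.5647
O = 0.5647 > 0.3 → Yes.

Yes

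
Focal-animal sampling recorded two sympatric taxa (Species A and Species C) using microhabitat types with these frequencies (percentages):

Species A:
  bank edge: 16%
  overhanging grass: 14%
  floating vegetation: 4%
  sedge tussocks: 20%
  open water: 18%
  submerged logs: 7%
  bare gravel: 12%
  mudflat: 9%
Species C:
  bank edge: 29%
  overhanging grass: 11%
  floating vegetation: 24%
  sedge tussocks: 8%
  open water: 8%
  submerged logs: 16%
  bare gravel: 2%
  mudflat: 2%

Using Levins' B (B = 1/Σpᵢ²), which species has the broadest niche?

Species A

Convert percentages to proportions (divide by 100).
Σp_Aᵢ² = 0.16² + 0.14² + 0.04² + 0.20² + 0.18² + 0.07² + 0.12² + 0.09² = 0.0256 + 0.0196 + 0.0016 + 0.0400 + 0.0324 + 0.0049 + 0.0144 + 0.0081 = 0.1466
B_A = 1 / 0.1466 = 6.8213
Σp_Cᵢ² = 0.29² + 0.11² + 0.24² + 0.08² + 0.08² + 0.16² + 0.02² + 0.02² = 0.0841 + 0.0121 + 0.0576 + 0.0064 + 0.0064 + 0.0256 + 0.0004 + 0.0004 = 0.1930
B_C = 1 / 0.1930 = 5.1813
Highest B → broadest niche (most generalist): Species A (B = 6.82).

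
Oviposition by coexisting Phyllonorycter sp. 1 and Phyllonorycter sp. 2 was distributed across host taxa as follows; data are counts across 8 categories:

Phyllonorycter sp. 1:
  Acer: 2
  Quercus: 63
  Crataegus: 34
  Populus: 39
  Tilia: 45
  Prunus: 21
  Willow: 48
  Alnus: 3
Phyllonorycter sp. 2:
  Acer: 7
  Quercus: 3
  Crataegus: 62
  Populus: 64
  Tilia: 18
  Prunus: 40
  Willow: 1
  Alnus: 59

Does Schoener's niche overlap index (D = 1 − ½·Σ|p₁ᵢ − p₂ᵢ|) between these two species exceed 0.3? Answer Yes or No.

Proportions for Phyllonorycter sp. 1 (n=255): 2/255=0.0078, 63/255=0.2471, 34/255=0.1333, 39/255=0.1529, 45/255=0.1765, 21/255=0.0824, 48/255=0.1882, 3/255=0.0118
Proportions for Phyllonorycter sp. 2 (n=254): 7/254=0.0276, 3/254=0.0118, 62/254=0.2441, 64/254=0.2520, 18/254=0.0709, 40/254=0.1575, 1/254=0.0039, 59/254=0.2323
Σ|p₁ᵢ − p₂ᵢ| = 0.0198 + 0.2353 + 0.1108 + 0.0991 + 0.1056 + 0.0751 + 0.1843 + 0.2205 = 1.0505
D = 1 − ½ × 1.0505 = 1 − 0.52525 = 0.47475
D = 0.47475 > 0.3 → Yes.

Yes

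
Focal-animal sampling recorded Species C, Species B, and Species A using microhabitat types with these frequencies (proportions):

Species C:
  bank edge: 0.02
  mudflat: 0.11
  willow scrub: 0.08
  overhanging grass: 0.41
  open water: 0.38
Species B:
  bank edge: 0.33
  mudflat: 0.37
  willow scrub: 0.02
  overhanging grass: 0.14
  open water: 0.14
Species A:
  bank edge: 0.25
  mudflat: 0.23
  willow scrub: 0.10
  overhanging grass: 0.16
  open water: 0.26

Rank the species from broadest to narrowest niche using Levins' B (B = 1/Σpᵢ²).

Species A > Species B > Species C

Σp_Cᵢ² = 0.02² + 0.11² + 0.08² + 0.41² + 0.38² = 0.0004 + 0.0121 + 0.0064 + 0.1681 + 0.1444 = 0.3314
B_C = 1 / 0.3314 = 3.0175
Σp_Bᵢ² = 0.33² + 0.37² + 0.02² + 0.14² + 0.14² = 0.1089 + 0.1369 + 0.0004 + 0.0196 + 0.0196 = 0.2854
B_B = 1 / 0.2854 = 3.5039
Σp_Aᵢ² = 0.25² + 0.23² + 0.10² + 0.16² + 0.26² = 0.0625 + 0.0529 + 0.0100 + 0.0256 + 0.0676 = 0.2186
B_A = 1 / 0.2186 = 4.5746
Ranking by B (broadest → narrowest): Species A (4.57) > Species B (3.50) > Species C (3.02)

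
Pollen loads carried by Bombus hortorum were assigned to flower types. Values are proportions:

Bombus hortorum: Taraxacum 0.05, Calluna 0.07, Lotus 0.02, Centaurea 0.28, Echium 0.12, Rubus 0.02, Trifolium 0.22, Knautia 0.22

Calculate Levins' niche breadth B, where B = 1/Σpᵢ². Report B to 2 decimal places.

5.06

Σpᵢ² = 0.05² + 0.07² + 0.02² + 0.28² + 0.12² + 0.02² + 0.22² + 0.22² = 0.0025 + 0.0049 + 0.0004 + 0.0784 + 0.0144 + 0.0004 + 0.0484 + 0.0484 = 0.1978
B = 1 / 0.1978 = 5.0556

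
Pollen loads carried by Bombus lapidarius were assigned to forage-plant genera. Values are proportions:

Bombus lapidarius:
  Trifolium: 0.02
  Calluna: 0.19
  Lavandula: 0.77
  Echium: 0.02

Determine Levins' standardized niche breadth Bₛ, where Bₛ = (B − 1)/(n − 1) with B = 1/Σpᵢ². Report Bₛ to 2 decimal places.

Σpᵢ² = 0.02² + 0.19² + 0.77² + 0.02² = 0.0004 + 0.0361 + 0.5929 + 0.0004 = 0.6298
B = 1 / 0.6298 = 1.5878
Bₛ = (B − 1)/(n − 1) = (1.5878 − 1)/(4 − 1) = 0.5878/3 = 0.1959

0.20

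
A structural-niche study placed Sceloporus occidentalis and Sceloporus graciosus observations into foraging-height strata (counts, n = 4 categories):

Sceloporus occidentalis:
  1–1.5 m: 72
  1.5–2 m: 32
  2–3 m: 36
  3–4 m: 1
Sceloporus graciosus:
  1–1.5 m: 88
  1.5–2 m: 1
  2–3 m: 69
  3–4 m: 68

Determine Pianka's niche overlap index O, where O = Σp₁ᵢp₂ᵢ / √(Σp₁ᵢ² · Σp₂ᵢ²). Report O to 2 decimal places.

Proportions for Sceloporus occidentalis (n=141): 72/141=0.5106, 32/141=0.2270, 36/141=0.2553, 1/141=0.0071
Proportions for Sceloporus graciosus (n=226): 88/226=0.3894, 1/226=0.0044, 69/226=0.3053, 68/226=0.3009
Σ p₁ᵢp₂ᵢ = 0.198828 + 0.000999 + 0.077943 + 0.002136 = 0.279906
Σp_1ᵢ² = 0.5106² + 0.2270² + 0.2553² + 0.0071² = 0.260712 + 0.051529 + 0.065178 + 0.000050 = 0.377469
Σp_2ᵢ² = 0.3894² + 0.0044² + 0.3053² + 0.3009² = 0.151632 + 0.000019 + 0.093208 + 0.090541 = 0.335400
O = 0.279906 / √(0.377469 × 0.335400) = 0.279906 / 0.3558133 = 0.7867

0.79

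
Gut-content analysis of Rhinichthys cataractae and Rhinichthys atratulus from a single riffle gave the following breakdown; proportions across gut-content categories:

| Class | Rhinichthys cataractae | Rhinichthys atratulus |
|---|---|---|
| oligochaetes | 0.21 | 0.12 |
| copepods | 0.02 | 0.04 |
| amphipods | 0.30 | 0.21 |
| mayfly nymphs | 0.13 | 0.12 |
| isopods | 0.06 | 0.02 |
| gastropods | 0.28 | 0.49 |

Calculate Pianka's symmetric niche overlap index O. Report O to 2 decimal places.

0.90

Σ p₁ᵢp₂ᵢ = 0.0252 + 0.0008 + 0.0630 + 0.0156 + 0.0012 + 0.1372 = 0.2430
Σp_1ᵢ² = 0.21² + 0.02² + 0.30² + 0.13² + 0.06² + 0.28² = 0.0441 + 0.0004 + 0.0900 + 0.0169 + 0.0036 + 0.0784 = 0.2334
Σp_2ᵢ² = 0.12² + 0.04² + 0.21² + 0.12² + 0.02² + 0.49² = 0.0144 + 0.0016 + 0.0441 + 0.0144 + 0.0004 + 0.2401 = 0.3150
O = 0.2430 / √(0.2334 × 0.3150) = 0.2430 / 0.27115 = 0.8962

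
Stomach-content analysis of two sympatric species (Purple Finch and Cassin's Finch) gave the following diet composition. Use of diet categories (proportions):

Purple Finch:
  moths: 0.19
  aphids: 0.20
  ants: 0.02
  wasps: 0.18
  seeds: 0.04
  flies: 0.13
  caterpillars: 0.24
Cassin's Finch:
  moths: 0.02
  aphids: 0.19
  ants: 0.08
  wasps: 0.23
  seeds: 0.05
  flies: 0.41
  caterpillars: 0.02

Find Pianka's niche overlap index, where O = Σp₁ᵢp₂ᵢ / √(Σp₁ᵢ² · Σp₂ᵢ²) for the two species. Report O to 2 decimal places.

0.65

Σ p₁ᵢp₂ᵢ = 0.0038 + 0.0380 + 0.0016 + 0.0414 + 0.0020 + 0.0533 + 0.0048 = 0.1449
Σp_1ᵢ² = 0.19² + 0.20² + 0.02² + 0.18² + 0.04² + 0.13² + 0.24² = 0.0361 + 0.0400 + 0.0004 + 0.0324 + 0.0016 + 0.0169 + 0.0576 = 0.1850
Σp_2ᵢ² = 0.02² + 0.19² + 0.08² + 0.23² + 0.05² + 0.41² + 0.02² = 0.0004 + 0.0361 + 0.0064 + 0.0529 + 0.0025 + 0.1681 + 0.0004 = 0.2668
O = 0.1449 / √(0.1850 × 0.2668) = 0.1449 / 0.22217 = 0.6522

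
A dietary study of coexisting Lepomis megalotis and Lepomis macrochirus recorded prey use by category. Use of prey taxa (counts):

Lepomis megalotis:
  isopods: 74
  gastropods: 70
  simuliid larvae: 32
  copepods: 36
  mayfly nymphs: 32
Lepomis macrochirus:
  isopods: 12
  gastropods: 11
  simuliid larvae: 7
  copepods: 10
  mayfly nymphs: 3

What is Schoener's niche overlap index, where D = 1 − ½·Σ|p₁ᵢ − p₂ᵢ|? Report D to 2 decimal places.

Proportions for Lepomis megalotis (n=244): 74/244=0.3033, 70/244=0.2869, 32/244=0.1311, 36/244=0.1475, 32/244=0.1311
Proportions for Lepomis macrochirus (n=43): 12/43=0.2791, 11/43=0.2558, 7/43=0.1628, 10/43=0.2326, 3/43=0.0698
Σ|p₁ᵢ − p₂ᵢ| = 0.0242 + 0.0311 + 0.0317 + 0.0851 + 0.0613 = 0.2334
D = 1 − ½ × 0.2334 = 1 − 0.11670 = 0.88330

0.88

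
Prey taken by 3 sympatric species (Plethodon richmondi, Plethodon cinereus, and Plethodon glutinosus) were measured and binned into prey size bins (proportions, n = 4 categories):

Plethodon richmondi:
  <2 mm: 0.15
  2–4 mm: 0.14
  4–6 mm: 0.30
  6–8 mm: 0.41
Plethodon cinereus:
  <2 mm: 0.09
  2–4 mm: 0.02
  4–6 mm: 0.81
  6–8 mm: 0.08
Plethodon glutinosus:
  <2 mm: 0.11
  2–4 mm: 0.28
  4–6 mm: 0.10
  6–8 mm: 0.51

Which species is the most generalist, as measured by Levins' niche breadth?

Σp_richᵢ² = 0.15² + 0.14² + 0.30² + 0.41² = 0.0225 + 0.0196 + 0.0900 + 0.1681 = 0.3002
B_rich = 1 / 0.3002 = 3.3311
Σp_cineᵢ² = 0.09² + 0.02² + 0.81² + 0.08² = 0.0081 + 0.0004 + 0.6561 + 0.0064 = 0.6710
B_cine = 1 / 0.6710 = 1.4903
Σp_glutᵢ² = 0.11² + 0.28² + 0.10² + 0.51² = 0.0121 + 0.0784 + 0.0100 + 0.2601 = 0.3606
B_glut = 1 / 0.3606 = 2.7732
Highest B → broadest niche (most generalist): Plethodon richmondi (B = 3.33).

Plethodon richmondi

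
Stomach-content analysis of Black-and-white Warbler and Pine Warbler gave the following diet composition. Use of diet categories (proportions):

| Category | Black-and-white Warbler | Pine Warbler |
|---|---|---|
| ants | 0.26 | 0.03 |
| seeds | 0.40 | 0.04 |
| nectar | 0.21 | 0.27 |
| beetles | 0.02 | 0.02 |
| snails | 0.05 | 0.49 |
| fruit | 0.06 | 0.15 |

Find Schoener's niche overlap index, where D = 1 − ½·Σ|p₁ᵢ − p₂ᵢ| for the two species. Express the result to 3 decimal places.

0.410

Σ|p₁ᵢ − p₂ᵢ| = 0.23 + 0.36 + 0.06 + 0.00 + 0.44 + 0.09 = 1.18
D = 1 − ½ × 1.18 = 1 − 0.590 = 0.41000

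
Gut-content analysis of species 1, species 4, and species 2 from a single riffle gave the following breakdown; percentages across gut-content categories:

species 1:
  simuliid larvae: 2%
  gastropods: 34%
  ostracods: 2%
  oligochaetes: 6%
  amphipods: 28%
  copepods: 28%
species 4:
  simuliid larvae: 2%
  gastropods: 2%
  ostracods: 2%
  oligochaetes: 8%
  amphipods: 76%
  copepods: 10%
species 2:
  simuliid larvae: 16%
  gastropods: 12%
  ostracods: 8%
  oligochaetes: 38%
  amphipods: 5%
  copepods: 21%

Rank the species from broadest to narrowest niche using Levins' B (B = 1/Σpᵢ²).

Convert percentages to proportions (divide by 100).
Σp_1ᵢ² = 0.02² + 0.34² + 0.02² + 0.06² + 0.28² + 0.28² = 0.0004 + 0.1156 + 0.0004 + 0.0036 + 0.0784 + 0.0784 = 0.2768
B_1 = 1 / 0.2768 = 3.6127
Σp_4ᵢ² = 0.02² + 0.02² + 0.02² + 0.08² + 0.76² + 0.10² = 0.0004 + 0.0004 + 0.0004 + 0.0064 + 0.5776 + 0.0100 = 0.5952
B_4 = 1 / 0.5952 = 1.6801
Σp_2ᵢ² = 0.16² + 0.12² + 0.08² + 0.38² + 0.05² + 0.21² = 0.0256 + 0.0144 + 0.0064 + 0.1444 + 0.0025 + 0.0441 = 0.2374
B_2 = 1 / 0.2374 = 4.2123
Ranking by B (broadest → narrowest): species 2 (4.21) > species 1 (3.61) > species 4 (1.68)

species 2 > species 1 > species 4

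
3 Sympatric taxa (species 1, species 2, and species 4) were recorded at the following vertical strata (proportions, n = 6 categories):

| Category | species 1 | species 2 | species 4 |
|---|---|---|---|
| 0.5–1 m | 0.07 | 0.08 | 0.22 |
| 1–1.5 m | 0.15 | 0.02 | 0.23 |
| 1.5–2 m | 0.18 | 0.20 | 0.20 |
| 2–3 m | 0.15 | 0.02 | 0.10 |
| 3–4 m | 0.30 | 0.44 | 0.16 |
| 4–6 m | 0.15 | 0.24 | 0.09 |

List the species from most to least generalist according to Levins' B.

species 4 > species 1 > species 2

Σp_1ᵢ² = 0.07² + 0.15² + 0.18² + 0.15² + 0.30² + 0.15² = 0.0049 + 0.0225 + 0.0324 + 0.0225 + 0.0900 + 0.0225 = 0.1948
B_1 = 1 / 0.1948 = 5.1335
Σp_2ᵢ² = 0.08² + 0.02² + 0.20² + 0.02² + 0.44² + 0.24² = 0.0064 + 0.0004 + 0.0400 + 0.0004 + 0.1936 + 0.0576 = 0.2984
B_2 = 1 / 0.2984 = 3.3512
Σp_4ᵢ² = 0.22² + 0.23² + 0.20² + 0.10² + 0.16² + 0.09² = 0.0484 + 0.0529 + 0.0400 + 0.0100 + 0.0256 + 0.0081 = 0.1850
B_4 = 1 / 0.1850 = 5.4054
Ranking by B (broadest → narrowest): species 4 (5.41) > species 1 (5.13) > species 2 (3.35)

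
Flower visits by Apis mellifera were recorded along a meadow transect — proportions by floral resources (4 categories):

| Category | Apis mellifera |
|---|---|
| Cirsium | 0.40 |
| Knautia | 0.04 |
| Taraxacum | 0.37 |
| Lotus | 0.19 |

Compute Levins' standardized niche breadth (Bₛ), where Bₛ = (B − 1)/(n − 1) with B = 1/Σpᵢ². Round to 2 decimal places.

Σpᵢ² = 0.40² + 0.04² + 0.37² + 0.19² = 0.1600 + 0.0016 + 0.1369 + 0.0361 = 0.3346
B = 1 / 0.3346 = 2.9886
Bₛ = (B − 1)/(n − 1) = (2.9886 − 1)/(4 − 1) = 1.9886/3 = 0.6629

0.66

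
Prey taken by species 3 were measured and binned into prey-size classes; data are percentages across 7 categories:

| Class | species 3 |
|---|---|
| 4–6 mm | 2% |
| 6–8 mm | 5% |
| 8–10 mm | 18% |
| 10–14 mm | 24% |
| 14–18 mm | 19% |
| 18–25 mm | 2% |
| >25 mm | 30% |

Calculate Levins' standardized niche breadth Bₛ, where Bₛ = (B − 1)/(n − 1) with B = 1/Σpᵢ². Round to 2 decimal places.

0.59

Convert percentages to proportions (divide by 100).
Σpᵢ² = 0.02² + 0.05² + 0.18² + 0.24² + 0.19² + 0.02² + 0.30² = 0.0004 + 0.0025 + 0.0324 + 0.0576 + 0.0361 + 0.0004 + 0.0900 = 0.2194
B = 1 / 0.2194 = 4.5579
Bₛ = (B − 1)/(n − 1) = (4.5579 − 1)/(7 − 1) = 3.5579/6 = 0.5930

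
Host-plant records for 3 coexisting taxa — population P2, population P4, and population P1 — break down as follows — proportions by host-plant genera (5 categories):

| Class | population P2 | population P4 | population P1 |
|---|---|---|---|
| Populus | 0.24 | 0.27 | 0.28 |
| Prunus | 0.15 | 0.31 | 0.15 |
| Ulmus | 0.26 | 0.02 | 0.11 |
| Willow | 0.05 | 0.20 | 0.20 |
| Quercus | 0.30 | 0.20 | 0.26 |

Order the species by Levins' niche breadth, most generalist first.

Σp_P2ᵢ² = 0.24² + 0.15² + 0.26² + 0.05² + 0.30² = 0.0576 + 0.0225 + 0.0676 + 0.0025 + 0.0900 = 0.2402
B_P2 = 1 / 0.2402 = 4.1632
Σp_P4ᵢ² = 0.27² + 0.31² + 0.02² + 0.20² + 0.20² = 0.0729 + 0.0961 + 0.0004 + 0.0400 + 0.0400 = 0.2494
B_P4 = 1 / 0.2494 = 4.0096
Σp_P1ᵢ² = 0.28² + 0.15² + 0.11² + 0.20² + 0.26² = 0.0784 + 0.0225 + 0.0121 + 0.0400 + 0.0676 = 0.2206
B_P1 = 1 / 0.2206 = 4.5331
Ranking by B (broadest → narrowest): population P1 (4.53) > population P2 (4.16) > population P4 (4.01)

population P1 > population P2 > population P4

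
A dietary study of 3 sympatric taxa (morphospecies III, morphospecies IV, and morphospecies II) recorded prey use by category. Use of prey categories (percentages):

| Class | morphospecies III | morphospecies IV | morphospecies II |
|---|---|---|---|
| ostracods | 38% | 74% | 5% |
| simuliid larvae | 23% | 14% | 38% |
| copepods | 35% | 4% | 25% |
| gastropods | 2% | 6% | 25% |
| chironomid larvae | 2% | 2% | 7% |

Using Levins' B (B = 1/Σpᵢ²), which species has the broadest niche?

morphospecies II

Convert percentages to proportions (divide by 100).
Σp_IIIᵢ² = 0.38² + 0.23² + 0.35² + 0.02² + 0.02² = 0.1444 + 0.0529 + 0.1225 + 0.0004 + 0.0004 = 0.3206
B_III = 1 / 0.3206 = 3.1192
Σp_IVᵢ² = 0.74² + 0.14² + 0.04² + 0.06² + 0.02² = 0.5476 + 0.0196 + 0.0016 + 0.0036 + 0.0004 = 0.5728
B_IV = 1 / 0.5728 = 1.7458
Σp_IIᵢ² = 0.05² + 0.38² + 0.25² + 0.25² + 0.07² = 0.0025 + 0.1444 + 0.0625 + 0.0625 + 0.0049 = 0.2768
B_II = 1 / 0.2768 = 3.6127
Highest B → broadest niche (most generalist): morphospecies II (B = 3.61).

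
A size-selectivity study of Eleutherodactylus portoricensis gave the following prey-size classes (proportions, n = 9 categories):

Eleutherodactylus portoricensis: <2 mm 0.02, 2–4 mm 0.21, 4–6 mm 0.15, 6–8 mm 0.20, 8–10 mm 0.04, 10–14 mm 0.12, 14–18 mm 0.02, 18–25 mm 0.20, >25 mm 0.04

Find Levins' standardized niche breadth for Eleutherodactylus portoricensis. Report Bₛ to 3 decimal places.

0.633

Σpᵢ² = 0.02² + 0.21² + 0.15² + 0.20² + 0.04² + 0.12² + 0.02² + 0.20² + 0.04² = 0.0004 + 0.0441 + 0.0225 + 0.0400 + 0.0016 + 0.0144 + 0.0004 + 0.0400 + 0.0016 = 0.1650
B = 1 / 0.1650 = 6.06061
Bₛ = (B − 1)/(n − 1) = (6.06061 − 1)/(9 − 1) = 5.06061/8 = 0.63258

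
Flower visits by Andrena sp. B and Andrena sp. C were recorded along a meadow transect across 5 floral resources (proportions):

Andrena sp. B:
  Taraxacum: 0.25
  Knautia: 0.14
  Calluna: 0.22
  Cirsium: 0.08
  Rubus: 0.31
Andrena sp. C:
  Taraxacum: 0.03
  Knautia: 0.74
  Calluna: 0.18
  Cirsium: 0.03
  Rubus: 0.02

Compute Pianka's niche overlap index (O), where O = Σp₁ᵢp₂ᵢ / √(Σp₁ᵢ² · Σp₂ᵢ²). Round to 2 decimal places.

Σ p₁ᵢp₂ᵢ = 0.0075 + 0.1036 + 0.0396 + 0.0024 + 0.0062 = 0.1593
Σp_1ᵢ² = 0.25² + 0.14² + 0.22² + 0.08² + 0.31² = 0.0625 + 0.0196 + 0.0484 + 0.0064 + 0.0961 = 0.2330
Σp_2ᵢ² = 0.03² + 0.74² + 0.18² + 0.03² + 0.02² = 0.0009 + 0.5476 + 0.0324 + 0.0009 + 0.0004 = 0.5822
O = 0.1593 / √(0.2330 × 0.5822) = 0.1593 / 0.36831 = 0.4325

0.43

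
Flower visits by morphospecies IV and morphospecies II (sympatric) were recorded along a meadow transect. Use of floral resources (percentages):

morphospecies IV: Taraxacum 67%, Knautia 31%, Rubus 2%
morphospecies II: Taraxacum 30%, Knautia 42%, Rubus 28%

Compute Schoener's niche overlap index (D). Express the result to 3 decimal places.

Convert percentages to proportions (divide by 100).
Σ|p₁ᵢ − p₂ᵢ| = 0.37 + 0.11 + 0.26 = 0.74
D = 1 − ½ × 0.74 = 1 − 0.370 = 0.63000

0.630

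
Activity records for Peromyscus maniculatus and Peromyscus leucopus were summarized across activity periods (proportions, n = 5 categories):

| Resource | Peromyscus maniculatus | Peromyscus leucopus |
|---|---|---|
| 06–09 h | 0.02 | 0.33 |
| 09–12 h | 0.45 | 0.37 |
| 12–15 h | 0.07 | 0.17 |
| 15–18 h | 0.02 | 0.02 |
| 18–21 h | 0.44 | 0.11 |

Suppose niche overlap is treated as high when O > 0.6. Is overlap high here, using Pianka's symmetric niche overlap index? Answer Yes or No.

Yes

Σ p₁ᵢp₂ᵢ = 0.0066 + 0.1665 + 0.0119 + 0.0004 + 0.0484 = 0.2338
Σp_1ᵢ² = 0.02² + 0.45² + 0.07² + 0.02² + 0.44² = 0.0004 + 0.2025 + 0.0049 + 0.0004 + 0.1936 = 0.4018
Σp_2ᵢ² = 0.33² + 0.37² + 0.17² + 0.02² + 0.11² = 0.1089 + 0.1369 + 0.0289 + 0.0004 + 0.0121 = 0.2872
O = 0.2338 / √(0.4018 × 0.2872) = 0.2338 / 0.33970 = 0.6883
O = 0.6883 > 0.6 → Yes.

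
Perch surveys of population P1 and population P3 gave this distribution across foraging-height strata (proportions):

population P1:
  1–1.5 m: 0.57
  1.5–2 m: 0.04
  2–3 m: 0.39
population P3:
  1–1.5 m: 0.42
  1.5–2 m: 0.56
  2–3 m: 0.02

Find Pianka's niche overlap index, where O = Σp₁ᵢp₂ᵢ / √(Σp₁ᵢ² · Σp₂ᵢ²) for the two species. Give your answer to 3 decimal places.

0.556

Σ p₁ᵢp₂ᵢ = 0.2394 + 0.0224 + 0.0078 = 0.2696
Σp_1ᵢ² = 0.57² + 0.04² + 0.39² = 0.3249 + 0.0016 + 0.1521 = 0.4786
Σp_2ᵢ² = 0.42² + 0.56² + 0.02² = 0.1764 + 0.3136 + 0.0004 = 0.4904
O = 0.2696 / √(0.4786 × 0.4904) = 0.2696 / 0.484464 = 0.55649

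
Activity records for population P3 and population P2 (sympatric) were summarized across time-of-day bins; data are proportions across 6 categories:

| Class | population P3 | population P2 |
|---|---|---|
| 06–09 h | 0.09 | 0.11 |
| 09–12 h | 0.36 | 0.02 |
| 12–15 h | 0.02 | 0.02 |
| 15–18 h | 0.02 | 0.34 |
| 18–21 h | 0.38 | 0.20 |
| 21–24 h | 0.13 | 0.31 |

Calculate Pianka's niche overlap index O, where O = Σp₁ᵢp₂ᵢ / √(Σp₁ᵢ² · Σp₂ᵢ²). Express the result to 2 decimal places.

Σ p₁ᵢp₂ᵢ = 0.0099 + 0.0072 + 0.0004 + 0.0068 + 0.0760 + 0.0403 = 0.1406
Σp_1ᵢ² = 0.09² + 0.36² + 0.02² + 0.02² + 0.38² + 0.13² = 0.0081 + 0.1296 + 0.0004 + 0.0004 + 0.1444 + 0.0169 = 0.2998
Σp_2ᵢ² = 0.11² + 0.02² + 0.02² + 0.34² + 0.20² + 0.31² = 0.0121 + 0.0004 + 0.0004 + 0.1156 + 0.0400 + 0.0961 = 0.2646
O = 0.1406 / √(0.2998 × 0.2646) = 0.1406 / 0.28165 = 0.4992

0.50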